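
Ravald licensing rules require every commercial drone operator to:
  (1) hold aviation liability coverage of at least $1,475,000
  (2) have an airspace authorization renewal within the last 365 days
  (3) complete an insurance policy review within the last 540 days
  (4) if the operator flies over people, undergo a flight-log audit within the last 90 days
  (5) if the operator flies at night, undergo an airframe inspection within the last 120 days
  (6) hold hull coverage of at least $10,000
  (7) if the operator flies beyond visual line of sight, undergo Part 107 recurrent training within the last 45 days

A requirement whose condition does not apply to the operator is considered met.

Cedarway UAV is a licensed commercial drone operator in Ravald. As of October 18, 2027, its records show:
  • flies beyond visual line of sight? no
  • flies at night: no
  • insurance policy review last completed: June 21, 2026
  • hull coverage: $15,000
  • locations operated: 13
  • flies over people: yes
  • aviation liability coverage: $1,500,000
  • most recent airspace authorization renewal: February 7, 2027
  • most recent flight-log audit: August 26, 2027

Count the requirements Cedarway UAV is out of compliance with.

1. aviation liability coverage $1,500,000 ≥ $1,475,000 → met
2. airspace authorization renewal 253 days ago vs limit 365 → met
3. insurance policy review 484 days ago vs limit 540 → met
4. condition 'flies over people' holds; flight-log audit 53 days ago vs limit 90 → met
5. condition 'flies at night' does not hold → requirement n/a → met
6. hull coverage $15,000 ≥ $10,000 → met
7. condition 'flies beyond visual line of sight' does not hold → requirement n/a → met
Not met: 0 of 7

0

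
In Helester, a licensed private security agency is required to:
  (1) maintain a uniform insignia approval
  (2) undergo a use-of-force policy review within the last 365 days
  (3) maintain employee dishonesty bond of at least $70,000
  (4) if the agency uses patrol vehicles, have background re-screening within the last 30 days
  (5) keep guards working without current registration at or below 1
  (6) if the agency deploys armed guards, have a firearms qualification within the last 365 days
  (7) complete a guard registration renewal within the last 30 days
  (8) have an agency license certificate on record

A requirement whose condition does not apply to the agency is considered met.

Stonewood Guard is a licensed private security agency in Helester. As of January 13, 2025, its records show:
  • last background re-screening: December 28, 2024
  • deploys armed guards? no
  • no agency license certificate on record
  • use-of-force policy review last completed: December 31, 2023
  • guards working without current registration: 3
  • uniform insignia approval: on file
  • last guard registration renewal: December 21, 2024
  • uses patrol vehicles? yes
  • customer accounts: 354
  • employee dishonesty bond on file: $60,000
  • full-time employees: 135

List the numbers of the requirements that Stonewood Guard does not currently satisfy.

2, 3, 5, 8

1. uniform insignia approval present → met
2. use-of-force policy review 379 days ago vs limit 365 → not met
3. employee dishonesty bond $60,000 < $70,000 → not met
4. condition 'uses patrol vehicles' holds; background re-screening 16 days ago vs limit 30 → met
5. guards working without current registration 3 > 1 → not met
6. condition 'deploys armed guards' does not hold → requirement n/a → met
7. guard registration renewal 23 days ago vs limit 30 → met
8. agency license certificate absent → not met
Not met: 2, 3, 5, 8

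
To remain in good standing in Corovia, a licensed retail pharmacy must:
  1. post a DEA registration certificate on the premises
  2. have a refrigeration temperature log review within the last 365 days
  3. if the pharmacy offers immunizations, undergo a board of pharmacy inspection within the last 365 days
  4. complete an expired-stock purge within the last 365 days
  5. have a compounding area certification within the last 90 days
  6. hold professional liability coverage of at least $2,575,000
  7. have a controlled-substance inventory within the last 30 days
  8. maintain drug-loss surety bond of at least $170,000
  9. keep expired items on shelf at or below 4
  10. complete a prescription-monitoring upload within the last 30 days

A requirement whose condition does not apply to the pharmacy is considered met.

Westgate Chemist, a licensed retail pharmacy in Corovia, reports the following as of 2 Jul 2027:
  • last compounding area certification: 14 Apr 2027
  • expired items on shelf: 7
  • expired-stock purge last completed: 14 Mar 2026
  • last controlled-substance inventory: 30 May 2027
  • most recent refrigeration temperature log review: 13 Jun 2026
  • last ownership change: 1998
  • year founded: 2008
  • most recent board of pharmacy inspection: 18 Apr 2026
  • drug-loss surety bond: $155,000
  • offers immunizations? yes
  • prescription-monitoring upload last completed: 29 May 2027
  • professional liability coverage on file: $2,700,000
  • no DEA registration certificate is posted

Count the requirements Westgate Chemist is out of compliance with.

8

1. DEA registration certificate absent → not met
2. refrigeration temperature log review 384 days ago vs limit 365 → not met
3. condition 'offers immunizations' holds; board of pharmacy inspection 440 days ago vs limit 365 → not met
4. expired-stock purge 475 days ago vs limit 365 → not met
5. compounding area certification 79 days ago vs limit 90 → met
6. professional liability coverage $2,700,000 ≥ $2,575,000 → met
7. controlled-substance inventory 33 days ago vs limit 30 → not met
8. drug-loss surety bond $155,000 < $170,000 → not met
9. expired items on shelf 7 > 4 → not met
10. prescription-monitoring upload 34 days ago vs limit 30 → not met
Not met: 8 of 10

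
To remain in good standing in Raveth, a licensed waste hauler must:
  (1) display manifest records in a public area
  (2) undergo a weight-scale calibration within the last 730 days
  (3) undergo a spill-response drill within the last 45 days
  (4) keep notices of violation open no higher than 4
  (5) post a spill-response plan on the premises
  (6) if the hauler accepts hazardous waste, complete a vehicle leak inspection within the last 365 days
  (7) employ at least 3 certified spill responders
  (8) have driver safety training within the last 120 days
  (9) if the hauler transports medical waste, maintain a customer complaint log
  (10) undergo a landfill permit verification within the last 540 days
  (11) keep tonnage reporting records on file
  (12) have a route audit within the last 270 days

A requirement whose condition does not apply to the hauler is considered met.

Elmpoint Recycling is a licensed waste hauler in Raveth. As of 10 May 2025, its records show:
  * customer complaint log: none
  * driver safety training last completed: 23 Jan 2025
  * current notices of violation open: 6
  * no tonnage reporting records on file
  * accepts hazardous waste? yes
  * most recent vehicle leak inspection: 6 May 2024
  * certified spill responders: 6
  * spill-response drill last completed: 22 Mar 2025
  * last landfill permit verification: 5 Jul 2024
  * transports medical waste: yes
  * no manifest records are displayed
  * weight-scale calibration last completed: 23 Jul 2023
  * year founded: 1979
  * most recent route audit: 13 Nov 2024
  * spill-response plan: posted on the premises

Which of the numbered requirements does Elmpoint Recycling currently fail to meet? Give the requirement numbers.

1, 3, 4, 6, 9, 11

1. manifest records absent → not met
2. weight-scale calibration 657 days ago vs limit 730 → met
3. spill-response drill 49 days ago vs limit 45 → not met
4. notices of violation open 6 > 4 → not met
5. spill-response plan present → met
6. condition 'accepts hazardous waste' holds; vehicle leak inspection 369 days ago vs limit 365 → not met
7. certified spill responders 6 ≥ 3 → met
8. driver safety training 107 days ago vs limit 120 → met
9. condition 'transports medical waste' holds; customer complaint log absent → not met
10. landfill permit verification 309 days ago vs limit 540 → met
11. tonnage reporting records absent → not met
12. route audit 178 days ago vs limit 270 → met
Not met: 1, 3, 4, 6, 9, 11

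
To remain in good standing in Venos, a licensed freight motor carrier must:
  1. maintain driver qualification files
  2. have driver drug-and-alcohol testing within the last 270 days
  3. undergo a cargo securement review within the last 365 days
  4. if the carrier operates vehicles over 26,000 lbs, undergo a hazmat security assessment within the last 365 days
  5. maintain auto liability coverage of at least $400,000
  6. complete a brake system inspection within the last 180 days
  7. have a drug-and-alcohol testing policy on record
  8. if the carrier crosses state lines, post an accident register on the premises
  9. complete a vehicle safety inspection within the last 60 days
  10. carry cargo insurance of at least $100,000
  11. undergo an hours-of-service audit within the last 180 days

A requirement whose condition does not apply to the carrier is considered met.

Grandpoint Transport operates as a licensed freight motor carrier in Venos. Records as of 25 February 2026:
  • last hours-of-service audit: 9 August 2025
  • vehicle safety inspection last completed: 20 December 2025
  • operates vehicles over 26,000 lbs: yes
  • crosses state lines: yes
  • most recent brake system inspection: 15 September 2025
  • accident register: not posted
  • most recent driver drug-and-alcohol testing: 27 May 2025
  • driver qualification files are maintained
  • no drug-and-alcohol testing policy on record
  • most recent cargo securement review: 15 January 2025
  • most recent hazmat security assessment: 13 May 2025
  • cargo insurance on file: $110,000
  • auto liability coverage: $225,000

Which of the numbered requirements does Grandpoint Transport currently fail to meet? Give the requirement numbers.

2, 3, 5, 7, 8, 9, 11

1. driver qualification files present → met
2. driver drug-and-alcohol testing 274 days ago vs limit 270 → not met
3. cargo securement review 406 days ago vs limit 365 → not met
4. condition 'operates vehicles over 26,000 lbs' holds; hazmat security assessment 288 days ago vs limit 365 → met
5. auto liability coverage $225,000 < $400,000 → not met
6. brake system inspection 163 days ago vs limit 180 → met
7. drug-and-alcohol testing policy absent → not met
8. condition 'crosses state lines' holds; accident register absent → not met
9. vehicle safety inspection 67 days ago vs limit 60 → not met
10. cargo insurance $110,000 ≥ $100,000 → met
11. hours-of-service audit 200 days ago vs limit 180 → not met
Not met: 2, 3, 5, 7, 8, 9, 11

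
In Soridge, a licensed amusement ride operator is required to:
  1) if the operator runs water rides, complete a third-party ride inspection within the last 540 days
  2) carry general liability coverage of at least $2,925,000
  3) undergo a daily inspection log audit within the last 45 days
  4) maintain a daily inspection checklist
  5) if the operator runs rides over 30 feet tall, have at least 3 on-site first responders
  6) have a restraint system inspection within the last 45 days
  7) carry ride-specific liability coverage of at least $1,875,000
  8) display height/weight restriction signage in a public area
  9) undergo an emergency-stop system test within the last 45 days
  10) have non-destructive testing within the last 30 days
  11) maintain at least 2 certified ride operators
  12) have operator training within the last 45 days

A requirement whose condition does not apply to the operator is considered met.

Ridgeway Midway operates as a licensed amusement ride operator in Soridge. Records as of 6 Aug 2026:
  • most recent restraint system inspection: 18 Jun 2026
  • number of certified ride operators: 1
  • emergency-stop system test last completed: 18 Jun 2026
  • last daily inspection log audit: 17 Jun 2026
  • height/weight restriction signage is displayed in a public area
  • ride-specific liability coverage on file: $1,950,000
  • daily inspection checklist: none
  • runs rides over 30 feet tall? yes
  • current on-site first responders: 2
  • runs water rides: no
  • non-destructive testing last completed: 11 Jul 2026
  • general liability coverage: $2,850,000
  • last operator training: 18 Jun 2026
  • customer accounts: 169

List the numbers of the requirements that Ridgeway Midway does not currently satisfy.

1. condition 'runs water rides' does not hold → requirement n/a → met
2. general liability coverage $2,850,000 < $2,925,000 → not met
3. daily inspection log audit 50 days ago vs limit 45 → not met
4. daily inspection checklist absent → not met
5. condition 'runs rides over 30 feet tall' holds; on-site first responders 2 < 3 → not met
6. restraint system inspection 49 days ago vs limit 45 → not met
7. ride-specific liability coverage $1,950,000 ≥ $1,875,000 → met
8. height/weight restriction signage present → met
9. emergency-stop system test 49 days ago vs limit 45 → not met
10. non-destructive testing 26 days ago vs limit 30 → met
11. certified ride operators 1 < 2 → not met
12. operator training 49 days ago vs limit 45 → not met
Not met: 2, 3, 4, 5, 6, 9, 11, 12

2, 3, 4, 5, 6, 9, 11, 12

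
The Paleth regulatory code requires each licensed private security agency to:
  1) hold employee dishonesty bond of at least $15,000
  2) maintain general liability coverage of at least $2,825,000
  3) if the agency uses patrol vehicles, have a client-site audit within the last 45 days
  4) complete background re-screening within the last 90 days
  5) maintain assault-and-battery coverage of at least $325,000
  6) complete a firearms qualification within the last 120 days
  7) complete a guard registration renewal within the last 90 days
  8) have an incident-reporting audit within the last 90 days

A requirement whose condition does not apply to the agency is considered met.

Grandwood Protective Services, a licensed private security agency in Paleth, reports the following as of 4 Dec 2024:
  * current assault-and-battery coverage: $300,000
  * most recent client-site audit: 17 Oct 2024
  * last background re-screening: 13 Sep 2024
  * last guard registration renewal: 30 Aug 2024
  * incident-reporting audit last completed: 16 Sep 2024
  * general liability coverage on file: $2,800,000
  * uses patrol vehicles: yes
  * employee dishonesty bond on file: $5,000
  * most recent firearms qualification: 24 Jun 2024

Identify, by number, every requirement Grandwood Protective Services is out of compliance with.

1, 2, 3, 5, 6, 7

1. employee dishonesty bond $5,000 < $15,000 → not met
2. general liability coverage $2,800,000 < $2,825,000 → not met
3. condition 'uses patrol vehicles' holds; client-site audit 48 days ago vs limit 45 → not met
4. background re-screening 82 days ago vs limit 90 → met
5. assault-and-battery coverage $300,000 < $325,000 → not met
6. firearms qualification 163 days ago vs limit 120 → not met
7. guard registration renewal 96 days ago vs limit 90 → not met
8. incident-reporting audit 79 days ago vs limit 90 → met
Not met: 1, 2, 3, 5, 6, 7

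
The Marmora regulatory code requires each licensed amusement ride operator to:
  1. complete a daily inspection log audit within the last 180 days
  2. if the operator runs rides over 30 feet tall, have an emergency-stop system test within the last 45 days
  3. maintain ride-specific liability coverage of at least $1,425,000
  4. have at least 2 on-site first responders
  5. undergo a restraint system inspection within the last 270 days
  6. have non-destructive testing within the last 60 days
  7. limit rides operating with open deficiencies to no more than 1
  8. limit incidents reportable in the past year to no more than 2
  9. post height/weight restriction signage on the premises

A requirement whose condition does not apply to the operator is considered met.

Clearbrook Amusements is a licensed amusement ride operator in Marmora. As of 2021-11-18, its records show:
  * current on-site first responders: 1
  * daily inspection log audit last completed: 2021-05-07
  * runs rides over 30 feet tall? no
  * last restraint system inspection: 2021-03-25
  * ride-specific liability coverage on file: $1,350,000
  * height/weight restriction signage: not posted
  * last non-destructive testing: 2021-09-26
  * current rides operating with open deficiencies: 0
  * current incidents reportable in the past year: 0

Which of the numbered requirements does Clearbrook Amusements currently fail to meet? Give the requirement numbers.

1. daily inspection log audit 195 days ago vs limit 180 → not met
2. condition 'runs rides over 30 feet tall' does not hold → requirement n/a → met
3. ride-specific liability coverage $1,350,000 < $1,425,000 → not met
4. on-site first responders 1 < 2 → not met
5. restraint system inspection 238 days ago vs limit 270 → met
6. non-destructive testing 53 days ago vs limit 60 → met
7. rides operating with open deficiencies 0 ≤ 1 → met
8. incidents reportable in the past year 0 ≤ 2 → met
9. height/weight restriction signage absent → not met
Not met: 1, 3, 4, 9

1, 3, 4, 9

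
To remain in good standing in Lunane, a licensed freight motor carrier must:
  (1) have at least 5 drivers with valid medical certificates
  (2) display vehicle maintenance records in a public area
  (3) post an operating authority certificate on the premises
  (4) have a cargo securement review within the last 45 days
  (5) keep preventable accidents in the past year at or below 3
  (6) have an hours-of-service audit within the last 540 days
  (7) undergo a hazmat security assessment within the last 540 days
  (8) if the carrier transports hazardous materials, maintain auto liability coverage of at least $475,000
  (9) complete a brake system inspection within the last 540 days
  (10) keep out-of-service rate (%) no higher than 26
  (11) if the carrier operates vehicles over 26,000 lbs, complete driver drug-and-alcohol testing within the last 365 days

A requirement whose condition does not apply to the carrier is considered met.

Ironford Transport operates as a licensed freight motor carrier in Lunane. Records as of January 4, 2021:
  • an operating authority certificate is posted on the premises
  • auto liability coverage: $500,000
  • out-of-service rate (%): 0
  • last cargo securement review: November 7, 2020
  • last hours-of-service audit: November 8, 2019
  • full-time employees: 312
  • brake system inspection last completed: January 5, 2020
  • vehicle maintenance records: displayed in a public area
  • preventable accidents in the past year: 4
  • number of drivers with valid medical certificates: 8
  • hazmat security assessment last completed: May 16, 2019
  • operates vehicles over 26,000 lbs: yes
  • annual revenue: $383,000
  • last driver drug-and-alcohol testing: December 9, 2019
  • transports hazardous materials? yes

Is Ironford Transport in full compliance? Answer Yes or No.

1. drivers with valid medical certificates 8 ≥ 5 → met
2. vehicle maintenance records present → met
3. operating authority certificate present → met
4. cargo securement review 58 days ago vs limit 45 → not met
5. preventable accidents in the past year 4 > 3 → not met
6. hours-of-service audit 423 days ago vs limit 540 → met
7. hazmat security assessment 599 days ago vs limit 540 → not met
8. condition 'transports hazardous materials' holds; auto liability coverage $500,000 ≥ $475,000 → met
9. brake system inspection 365 days ago vs limit 540 → met
10. out-of-service rate (%) 0 ≤ 26 → met
11. condition 'operates vehicles over 26,000 lbs' holds; driver drug-and-alcohol testing 392 days ago vs limit 365 → not met
Not met: 4, 5, 7, 11

No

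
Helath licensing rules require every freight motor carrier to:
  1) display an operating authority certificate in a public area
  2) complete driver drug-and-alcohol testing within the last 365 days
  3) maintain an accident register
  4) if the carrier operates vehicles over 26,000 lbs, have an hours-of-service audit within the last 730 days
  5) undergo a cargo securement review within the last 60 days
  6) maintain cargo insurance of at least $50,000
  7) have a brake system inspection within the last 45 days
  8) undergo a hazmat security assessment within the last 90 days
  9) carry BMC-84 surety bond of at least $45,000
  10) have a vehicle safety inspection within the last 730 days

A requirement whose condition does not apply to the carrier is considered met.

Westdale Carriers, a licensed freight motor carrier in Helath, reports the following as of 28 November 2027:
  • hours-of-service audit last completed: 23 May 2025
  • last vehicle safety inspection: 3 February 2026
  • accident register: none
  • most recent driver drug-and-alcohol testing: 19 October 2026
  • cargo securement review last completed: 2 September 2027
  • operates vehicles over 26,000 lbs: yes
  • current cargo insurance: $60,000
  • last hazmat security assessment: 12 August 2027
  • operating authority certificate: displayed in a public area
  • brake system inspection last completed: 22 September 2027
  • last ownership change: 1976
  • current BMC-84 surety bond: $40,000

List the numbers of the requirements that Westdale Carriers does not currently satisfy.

2, 3, 4, 5, 7, 8, 9

1. operating authority certificate present → met
2. driver drug-and-alcohol testing 405 days ago vs limit 365 → not met
3. accident register absent → not met
4. condition 'operates vehicles over 26,000 lbs' holds; hours-of-service audit 919 days ago vs limit 730 → not met
5. cargo securement review 87 days ago vs limit 60 → not met
6. cargo insurance $60,000 ≥ $50,000 → met
7. brake system inspection 67 days ago vs limit 45 → not met
8. hazmat security assessment 108 days ago vs limit 90 → not met
9. BMC-84 surety bond $40,000 < $45,000 → not met
10. vehicle safety inspection 663 days ago vs limit 730 → met
Not met: 2, 3, 4, 5, 7, 8, 9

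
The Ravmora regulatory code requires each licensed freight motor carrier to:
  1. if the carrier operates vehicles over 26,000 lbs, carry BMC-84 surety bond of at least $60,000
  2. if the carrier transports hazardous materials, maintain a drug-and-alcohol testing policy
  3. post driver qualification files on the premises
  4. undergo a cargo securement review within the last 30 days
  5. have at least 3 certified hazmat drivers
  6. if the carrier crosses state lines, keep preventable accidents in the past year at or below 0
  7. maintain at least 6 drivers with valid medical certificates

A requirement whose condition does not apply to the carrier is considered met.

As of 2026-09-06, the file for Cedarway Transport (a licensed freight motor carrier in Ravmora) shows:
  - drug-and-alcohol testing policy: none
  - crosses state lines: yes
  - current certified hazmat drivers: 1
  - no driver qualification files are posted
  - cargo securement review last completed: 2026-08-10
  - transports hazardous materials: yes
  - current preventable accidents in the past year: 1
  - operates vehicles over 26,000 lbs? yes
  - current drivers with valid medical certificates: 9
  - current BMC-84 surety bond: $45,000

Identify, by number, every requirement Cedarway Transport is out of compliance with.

1, 2, 3, 5, 6

1. condition 'operates vehicles over 26,000 lbs' holds; BMC-84 surety bond $45,000 < $60,000 → not met
2. condition 'transports hazardous materials' holds; drug-and-alcohol testing policy absent → not met
3. driver qualification files absent → not met
4. cargo securement review 27 days ago vs limit 30 → met
5. certified hazmat drivers 1 < 3 → not met
6. condition 'crosses state lines' holds; preventable accidents in the past year 1 > 0 → not met
7. drivers with valid medical certificates 9 ≥ 6 → met
Not met: 1, 2, 3, 5, 6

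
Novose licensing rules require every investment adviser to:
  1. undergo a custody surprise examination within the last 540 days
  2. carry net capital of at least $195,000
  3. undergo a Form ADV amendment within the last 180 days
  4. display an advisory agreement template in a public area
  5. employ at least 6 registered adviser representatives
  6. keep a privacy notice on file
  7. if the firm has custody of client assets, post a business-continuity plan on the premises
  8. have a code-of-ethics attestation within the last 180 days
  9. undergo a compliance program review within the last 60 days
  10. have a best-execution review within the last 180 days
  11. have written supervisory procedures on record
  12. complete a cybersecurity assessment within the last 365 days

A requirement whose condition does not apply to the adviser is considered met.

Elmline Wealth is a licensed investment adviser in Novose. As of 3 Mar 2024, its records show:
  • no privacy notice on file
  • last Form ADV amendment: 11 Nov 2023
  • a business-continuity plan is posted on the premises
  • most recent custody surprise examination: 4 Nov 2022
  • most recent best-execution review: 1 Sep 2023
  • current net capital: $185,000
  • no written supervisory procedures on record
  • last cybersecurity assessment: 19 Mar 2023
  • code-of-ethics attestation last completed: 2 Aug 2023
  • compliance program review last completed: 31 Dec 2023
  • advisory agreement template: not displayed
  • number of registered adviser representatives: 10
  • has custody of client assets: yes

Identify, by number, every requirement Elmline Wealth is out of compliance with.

1. custody surprise examination 485 days ago vs limit 540 → met
2. net capital $185,000 < $195,000 → not met
3. Form ADV amendment 113 days ago vs limit 180 → met
4. advisory agreement template absent → not met
5. registered adviser representatives 10 ≥ 6 → met
6. privacy notice absent → not met
7. condition 'has custody of client assets' holds; business-continuity plan present → met
8. code-of-ethics attestation 214 days ago vs limit 180 → not met
9. compliance program review 63 days ago vs limit 60 → not met
10. best-execution review 184 days ago vs limit 180 → not met
11. written supervisory procedures absent → not met
12. cybersecurity assessment 350 days ago vs limit 365 → met
Not met: 2, 4, 6, 8, 9, 10, 11

2, 4, 6, 8, 9, 10, 11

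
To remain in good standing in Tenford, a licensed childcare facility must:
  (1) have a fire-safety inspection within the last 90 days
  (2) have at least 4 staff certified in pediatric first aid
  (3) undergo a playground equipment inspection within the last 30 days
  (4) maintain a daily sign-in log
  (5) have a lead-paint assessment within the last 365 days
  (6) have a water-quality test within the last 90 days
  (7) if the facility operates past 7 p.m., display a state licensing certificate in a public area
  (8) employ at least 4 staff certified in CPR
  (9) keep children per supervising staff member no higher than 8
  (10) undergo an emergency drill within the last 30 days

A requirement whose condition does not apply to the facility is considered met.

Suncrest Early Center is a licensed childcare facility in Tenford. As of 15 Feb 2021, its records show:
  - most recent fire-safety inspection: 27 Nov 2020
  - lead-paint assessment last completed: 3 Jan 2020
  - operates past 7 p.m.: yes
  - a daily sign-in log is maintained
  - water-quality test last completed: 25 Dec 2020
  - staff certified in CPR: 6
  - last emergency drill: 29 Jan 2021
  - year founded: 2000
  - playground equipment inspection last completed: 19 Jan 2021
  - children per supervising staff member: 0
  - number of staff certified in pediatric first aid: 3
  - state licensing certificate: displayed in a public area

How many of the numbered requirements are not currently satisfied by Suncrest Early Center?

1. fire-safety inspection 80 days ago vs limit 90 → met
2. staff certified in pediatric first aid 3 < 4 → not met
3. playground equipment inspection 27 days ago vs limit 30 → met
4. daily sign-in log present → met
5. lead-paint assessment 409 days ago vs limit 365 → not met
6. water-quality test 52 days ago vs limit 90 → met
7. condition 'operates past 7 p.m.' holds; state licensing certificate present → met
8. staff certified in CPR 6 ≥ 4 → met
9. children per supervising staff member 0 ≤ 8 → met
10. emergency drill 17 days ago vs limit 30 → met
Not met: 2 of 10

2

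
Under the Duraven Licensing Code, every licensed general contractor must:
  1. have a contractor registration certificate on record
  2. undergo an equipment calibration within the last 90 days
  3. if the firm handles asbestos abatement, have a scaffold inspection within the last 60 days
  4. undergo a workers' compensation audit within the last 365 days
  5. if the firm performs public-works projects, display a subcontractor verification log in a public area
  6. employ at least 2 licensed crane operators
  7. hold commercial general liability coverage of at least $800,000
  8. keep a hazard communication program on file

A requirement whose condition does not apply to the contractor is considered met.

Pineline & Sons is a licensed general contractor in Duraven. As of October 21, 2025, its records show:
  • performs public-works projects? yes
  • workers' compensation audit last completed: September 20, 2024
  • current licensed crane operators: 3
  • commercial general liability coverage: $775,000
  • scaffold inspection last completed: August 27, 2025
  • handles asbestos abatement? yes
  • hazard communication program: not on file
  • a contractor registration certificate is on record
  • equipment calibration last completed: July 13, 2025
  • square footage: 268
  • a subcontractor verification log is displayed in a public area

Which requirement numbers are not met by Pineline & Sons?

2, 4, 7, 8

1. contractor registration certificate present → met
2. equipment calibration 100 days ago vs limit 90 → not met
3. condition 'handles asbestos abatement' holds; scaffold inspection 55 days ago vs limit 60 → met
4. workers' compensation audit 396 days ago vs limit 365 → not met
5. condition 'performs public-works projects' holds; subcontractor verification log present → met
6. licensed crane operators 3 ≥ 2 → met
7. commercial general liability coverage $775,000 < $800,000 → not met
8. hazard communication program absent → not met
Not met: 2, 4, 7, 8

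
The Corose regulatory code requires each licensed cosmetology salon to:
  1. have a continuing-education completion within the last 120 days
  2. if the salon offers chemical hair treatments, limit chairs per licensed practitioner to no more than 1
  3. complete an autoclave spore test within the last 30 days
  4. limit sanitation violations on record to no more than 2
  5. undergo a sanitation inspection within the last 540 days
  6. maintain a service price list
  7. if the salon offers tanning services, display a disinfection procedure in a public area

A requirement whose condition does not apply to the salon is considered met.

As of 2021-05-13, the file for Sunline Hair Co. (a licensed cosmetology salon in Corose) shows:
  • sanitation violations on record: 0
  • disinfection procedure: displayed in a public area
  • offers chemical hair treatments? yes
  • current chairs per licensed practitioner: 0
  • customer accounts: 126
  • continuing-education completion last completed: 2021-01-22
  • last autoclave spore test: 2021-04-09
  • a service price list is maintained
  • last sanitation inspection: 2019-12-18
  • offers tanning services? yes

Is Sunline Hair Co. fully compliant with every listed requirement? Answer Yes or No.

No

1. continuing-education completion 111 days ago vs limit 120 → met
2. condition 'offers chemical hair treatments' holds; chairs per licensed practitioner 0 ≤ 1 → met
3. autoclave spore test 34 days ago vs limit 30 → not met
4. sanitation violations on record 0 ≤ 2 → met
5. sanitation inspection 512 days ago vs limit 540 → met
6. service price list present → met
7. condition 'offers tanning services' holds; disinfection procedure present → met
Not met: 3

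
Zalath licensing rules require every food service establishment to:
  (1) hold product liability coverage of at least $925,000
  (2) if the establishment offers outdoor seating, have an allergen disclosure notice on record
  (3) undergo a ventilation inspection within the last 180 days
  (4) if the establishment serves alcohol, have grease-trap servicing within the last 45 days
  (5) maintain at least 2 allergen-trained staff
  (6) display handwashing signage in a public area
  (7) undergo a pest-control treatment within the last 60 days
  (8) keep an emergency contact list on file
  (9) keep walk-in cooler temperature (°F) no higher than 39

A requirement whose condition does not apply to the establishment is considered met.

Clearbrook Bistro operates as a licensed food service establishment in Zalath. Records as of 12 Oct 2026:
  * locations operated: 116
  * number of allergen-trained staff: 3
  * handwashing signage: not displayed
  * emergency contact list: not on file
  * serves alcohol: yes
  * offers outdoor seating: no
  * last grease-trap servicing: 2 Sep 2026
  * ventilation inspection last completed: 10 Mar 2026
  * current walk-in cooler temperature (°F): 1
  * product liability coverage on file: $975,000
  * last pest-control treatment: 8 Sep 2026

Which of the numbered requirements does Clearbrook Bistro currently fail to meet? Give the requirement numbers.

3, 6, 8

1. product liability coverage $975,000 ≥ $925,000 → met
2. condition 'offers outdoor seating' does not hold → requirement n/a → met
3. ventilation inspection 216 days ago vs limit 180 → not met
4. condition 'serves alcohol' holds; grease-trap servicing 40 days ago vs limit 45 → met
5. allergen-trained staff 3 ≥ 2 → met
6. handwashing signage absent → not met
7. pest-control treatment 34 days ago vs limit 60 → met
8. emergency contact list absent → not met
9. walk-in cooler temperature (°F) 1 ≤ 39 → met
Not met: 3, 6, 8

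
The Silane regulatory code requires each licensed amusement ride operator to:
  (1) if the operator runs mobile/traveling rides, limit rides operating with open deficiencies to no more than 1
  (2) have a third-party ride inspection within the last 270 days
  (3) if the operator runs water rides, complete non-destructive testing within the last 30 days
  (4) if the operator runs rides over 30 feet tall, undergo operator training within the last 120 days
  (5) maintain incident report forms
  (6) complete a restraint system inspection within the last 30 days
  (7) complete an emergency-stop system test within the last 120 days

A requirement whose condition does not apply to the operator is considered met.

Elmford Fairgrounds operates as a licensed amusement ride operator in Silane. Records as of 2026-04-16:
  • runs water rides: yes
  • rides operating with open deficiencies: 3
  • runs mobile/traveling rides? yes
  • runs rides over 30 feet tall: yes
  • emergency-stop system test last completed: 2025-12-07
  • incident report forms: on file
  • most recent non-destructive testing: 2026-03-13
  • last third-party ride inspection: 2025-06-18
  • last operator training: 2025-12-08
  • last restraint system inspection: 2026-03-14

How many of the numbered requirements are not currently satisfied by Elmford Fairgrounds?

1. condition 'runs mobile/traveling rides' holds; rides operating with open deficiencies 3 > 1 → not met
2. third-party ride inspection 302 days ago vs limit 270 → not met
3. condition 'runs water rides' holds; non-destructive testing 34 days ago vs limit 30 → not met
4. condition 'runs rides over 30 feet tall' holds; operator training 129 days ago vs limit 120 → not met
5. incident report forms present → met
6. restraint system inspection 33 days ago vs limit 30 → not met
7. emergency-stop system test 130 days ago vs limit 120 → not met
Not met: 6 of 7

6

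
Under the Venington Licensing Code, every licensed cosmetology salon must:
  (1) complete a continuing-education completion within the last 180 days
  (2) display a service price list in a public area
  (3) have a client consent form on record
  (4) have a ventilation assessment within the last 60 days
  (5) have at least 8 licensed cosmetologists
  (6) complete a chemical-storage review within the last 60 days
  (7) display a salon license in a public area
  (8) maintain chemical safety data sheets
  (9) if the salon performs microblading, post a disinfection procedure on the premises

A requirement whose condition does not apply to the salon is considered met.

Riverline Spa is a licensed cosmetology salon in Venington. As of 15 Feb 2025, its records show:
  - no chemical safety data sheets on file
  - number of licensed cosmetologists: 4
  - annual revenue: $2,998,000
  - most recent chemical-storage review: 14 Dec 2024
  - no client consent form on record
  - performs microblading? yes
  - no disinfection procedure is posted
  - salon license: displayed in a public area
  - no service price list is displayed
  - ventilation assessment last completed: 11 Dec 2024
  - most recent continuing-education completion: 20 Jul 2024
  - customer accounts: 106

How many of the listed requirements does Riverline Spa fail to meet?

1. continuing-education completion 210 days ago vs limit 180 → not met
2. service price list absent → not met
3. client consent form absent → not met
4. ventilation assessment 66 days ago vs limit 60 → not met
5. licensed cosmetologists 4 < 8 → not met
6. chemical-storage review 63 days ago vs limit 60 → not met
7. salon license present → met
8. chemical safety data sheets absent → not met
9. condition 'performs microblading' holds; disinfection procedure absent → not met
Not met: 8 of 9

8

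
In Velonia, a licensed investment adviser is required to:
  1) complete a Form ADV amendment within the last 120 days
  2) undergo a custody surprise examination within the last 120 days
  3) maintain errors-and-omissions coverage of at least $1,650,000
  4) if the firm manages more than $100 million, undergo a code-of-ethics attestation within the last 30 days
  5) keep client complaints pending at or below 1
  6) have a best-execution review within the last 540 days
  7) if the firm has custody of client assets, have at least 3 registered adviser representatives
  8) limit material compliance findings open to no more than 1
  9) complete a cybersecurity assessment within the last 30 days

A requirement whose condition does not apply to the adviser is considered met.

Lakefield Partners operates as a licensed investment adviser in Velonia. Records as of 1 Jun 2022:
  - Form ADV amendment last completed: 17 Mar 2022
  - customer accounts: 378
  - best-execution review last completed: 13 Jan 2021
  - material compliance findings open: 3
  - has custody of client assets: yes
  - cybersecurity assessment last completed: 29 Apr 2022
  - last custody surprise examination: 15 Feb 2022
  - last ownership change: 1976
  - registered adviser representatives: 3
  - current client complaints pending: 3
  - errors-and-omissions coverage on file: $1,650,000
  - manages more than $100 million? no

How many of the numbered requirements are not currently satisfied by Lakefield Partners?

1. Form ADV amendment 76 days ago vs limit 120 → met
2. custody surprise examination 106 days ago vs limit 120 → met
3. errors-and-omissions coverage $1,650,000 ≥ $1,650,000 → met
4. condition 'manages more than $100 million' does not hold → requirement n/a → met
5. client complaints pending 3 > 1 → not met
6. best-execution review 504 days ago vs limit 540 → met
7. condition 'has custody of client assets' holds; registered adviser representatives 3 ≥ 3 → met
8. material compliance findings open 3 > 1 → not met
9. cybersecurity assessment 33 days ago vs limit 30 → not met
Not met: 3 of 9

3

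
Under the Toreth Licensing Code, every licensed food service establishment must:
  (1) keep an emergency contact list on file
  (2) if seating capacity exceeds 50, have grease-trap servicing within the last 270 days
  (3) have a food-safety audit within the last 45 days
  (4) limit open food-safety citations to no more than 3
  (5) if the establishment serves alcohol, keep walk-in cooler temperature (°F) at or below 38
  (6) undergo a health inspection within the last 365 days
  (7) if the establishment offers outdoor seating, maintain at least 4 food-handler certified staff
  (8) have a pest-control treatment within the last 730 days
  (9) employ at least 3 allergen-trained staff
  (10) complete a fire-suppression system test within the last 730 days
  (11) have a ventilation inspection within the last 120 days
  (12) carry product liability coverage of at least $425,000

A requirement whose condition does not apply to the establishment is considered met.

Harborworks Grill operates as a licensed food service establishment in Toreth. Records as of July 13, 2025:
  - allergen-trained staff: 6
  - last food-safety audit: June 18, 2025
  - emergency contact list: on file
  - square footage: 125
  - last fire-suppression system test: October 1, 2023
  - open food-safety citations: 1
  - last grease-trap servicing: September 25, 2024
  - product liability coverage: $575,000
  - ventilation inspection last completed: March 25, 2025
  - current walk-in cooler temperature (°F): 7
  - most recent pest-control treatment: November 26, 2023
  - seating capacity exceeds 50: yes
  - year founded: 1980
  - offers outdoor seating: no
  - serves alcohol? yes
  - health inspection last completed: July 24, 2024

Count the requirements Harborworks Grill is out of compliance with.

1. emergency contact list present → met
2. condition 'seating capacity exceeds 50' holds; grease-trap servicing 291 days ago vs limit 270 → not met
3. food-safety audit 25 days ago vs limit 45 → met
4. open food-safety citations 1 ≤ 3 → met
5. condition 'serves alcohol' holds; walk-in cooler temperature (°F) 7 ≤ 38 → met
6. health inspection 354 days ago vs limit 365 → met
7. condition 'offers outdoor seating' does not hold → requirement n/a → met
8. pest-control treatment 595 days ago vs limit 730 → met
9. allergen-trained staff 6 ≥ 3 → met
10. fire-suppression system test 651 days ago vs limit 730 → met
11. ventilation inspection 110 days ago vs limit 120 → met
12. product liability coverage $575,000 ≥ $425,000 → met
Not met: 1 of 12

1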